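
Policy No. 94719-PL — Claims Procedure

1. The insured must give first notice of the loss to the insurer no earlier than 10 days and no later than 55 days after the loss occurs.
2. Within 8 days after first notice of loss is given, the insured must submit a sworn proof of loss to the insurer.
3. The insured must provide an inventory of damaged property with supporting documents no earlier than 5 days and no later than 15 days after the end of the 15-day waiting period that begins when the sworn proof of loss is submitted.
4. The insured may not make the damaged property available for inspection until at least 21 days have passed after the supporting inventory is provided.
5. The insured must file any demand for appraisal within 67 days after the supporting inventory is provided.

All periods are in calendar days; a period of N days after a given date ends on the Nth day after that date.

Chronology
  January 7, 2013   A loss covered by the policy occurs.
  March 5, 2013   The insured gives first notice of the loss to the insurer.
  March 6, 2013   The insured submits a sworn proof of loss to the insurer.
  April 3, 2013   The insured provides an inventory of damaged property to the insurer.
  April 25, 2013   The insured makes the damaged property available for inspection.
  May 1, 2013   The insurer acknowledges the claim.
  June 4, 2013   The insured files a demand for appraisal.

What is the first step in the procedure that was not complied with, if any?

Step 1

Step 1 — 10 and 55 days from January 7, 2013 (when the loss occurs) are January 17, 2013 and March 3, 2013 respectively; done March 5, 2013 — 2 days after the window closed.
The analysis stops there.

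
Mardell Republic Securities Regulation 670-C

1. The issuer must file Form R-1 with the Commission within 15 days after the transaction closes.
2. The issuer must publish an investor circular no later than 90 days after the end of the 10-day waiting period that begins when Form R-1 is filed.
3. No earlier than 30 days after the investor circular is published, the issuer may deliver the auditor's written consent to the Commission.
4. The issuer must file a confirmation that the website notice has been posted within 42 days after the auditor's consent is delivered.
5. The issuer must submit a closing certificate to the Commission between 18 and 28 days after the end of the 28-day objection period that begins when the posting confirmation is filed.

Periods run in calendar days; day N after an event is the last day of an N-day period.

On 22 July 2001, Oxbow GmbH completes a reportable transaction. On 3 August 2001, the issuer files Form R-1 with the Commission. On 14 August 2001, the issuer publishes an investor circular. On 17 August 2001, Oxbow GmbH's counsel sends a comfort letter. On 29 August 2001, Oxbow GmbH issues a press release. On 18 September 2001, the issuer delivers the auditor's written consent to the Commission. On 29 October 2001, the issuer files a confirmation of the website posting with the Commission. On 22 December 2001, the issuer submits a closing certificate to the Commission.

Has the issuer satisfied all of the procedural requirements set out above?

Yes

Step 1 — counting 15 days from 22 July 2001 (when the transaction closes) gives a deadline of 6 August 2001; done 3 August 2001 — timely.
Step 2 — counting 90 days from 13 August 2001 (end of the 10-day waiting period, which began when Form R-1 is filed on 3 August 2001) gives a deadline of 11 November 2001; completed 14 August 2001, before the deadline.
Step 3 — must wait 30 days from 14 August 2001 (when the investor circular is published), so not before 13 September 2001; 18 September 2001 is on or after that date.
Step 4 — counting 42 days from 18 September 2001 (when the auditor's consent is delivered) gives a deadline of 30 October 2001; done 29 October 2001 — timely.
Step 5 — 18 and 28 days from 26 November 2001 (end of the 28-day objection period, which began when the posting confirmation is filed on 29 October 2001) are 14 December 2001 and 24 December 2001 respectively; done 22 December 2001, which is between those dates.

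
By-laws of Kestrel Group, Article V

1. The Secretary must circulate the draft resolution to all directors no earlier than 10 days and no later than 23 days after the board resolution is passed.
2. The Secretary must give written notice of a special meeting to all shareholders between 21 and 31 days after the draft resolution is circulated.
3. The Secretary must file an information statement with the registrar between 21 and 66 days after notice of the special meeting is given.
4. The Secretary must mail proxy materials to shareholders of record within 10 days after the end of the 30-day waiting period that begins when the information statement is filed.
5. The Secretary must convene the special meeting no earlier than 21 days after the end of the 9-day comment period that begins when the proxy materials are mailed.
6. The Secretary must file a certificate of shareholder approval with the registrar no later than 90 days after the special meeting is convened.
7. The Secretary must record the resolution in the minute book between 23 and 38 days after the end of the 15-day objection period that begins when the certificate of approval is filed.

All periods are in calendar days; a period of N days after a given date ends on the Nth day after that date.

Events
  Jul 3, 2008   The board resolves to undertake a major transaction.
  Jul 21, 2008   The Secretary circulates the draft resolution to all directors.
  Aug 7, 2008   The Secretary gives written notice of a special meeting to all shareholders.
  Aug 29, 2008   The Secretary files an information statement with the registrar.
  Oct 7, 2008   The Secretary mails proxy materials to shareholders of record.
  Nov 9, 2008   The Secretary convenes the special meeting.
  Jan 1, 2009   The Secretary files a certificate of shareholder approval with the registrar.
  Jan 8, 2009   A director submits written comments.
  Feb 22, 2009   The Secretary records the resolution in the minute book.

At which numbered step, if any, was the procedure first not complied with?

Step 1 — 10 and 23 days from Jul 3, 2008 (when the board resolution is passed) are Jul 13, 2008 and Jul 26, 2008 respectively; Jul 21, 2008 falls inside that range.
Step 2 — 21 and 31 days from Jul 21, 2008 (when the draft resolution is circulated) are Aug 11, 2008 and Aug 21, 2008 respectively; Aug 7, 2008 is 4 days too early.

Step 2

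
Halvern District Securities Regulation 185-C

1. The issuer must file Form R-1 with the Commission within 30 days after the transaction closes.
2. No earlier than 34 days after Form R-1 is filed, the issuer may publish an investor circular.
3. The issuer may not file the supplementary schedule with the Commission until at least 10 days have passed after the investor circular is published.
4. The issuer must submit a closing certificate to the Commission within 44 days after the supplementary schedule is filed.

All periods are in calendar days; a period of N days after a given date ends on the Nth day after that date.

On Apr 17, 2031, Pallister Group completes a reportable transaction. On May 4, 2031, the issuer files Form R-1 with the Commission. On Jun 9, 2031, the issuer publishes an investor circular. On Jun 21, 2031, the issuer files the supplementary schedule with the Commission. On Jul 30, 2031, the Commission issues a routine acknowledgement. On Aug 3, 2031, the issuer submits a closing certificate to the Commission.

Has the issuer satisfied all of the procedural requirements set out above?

Yes

Step 1 — counting 30 days from Apr 17, 2031 (when the transaction closes) gives a deadline of May 17, 2031; May 4, 2031 is within that limit.
Step 2 — must wait 34 days from May 4, 2031 (when Form R-1 is filed), so not before Jun 7, 2031; Jun 9, 2031 is on or after that date.
Step 3 — must wait 10 days from Jun 9, 2031 (when the investor circular is published), so not before Jun 19, 2031; done Jun 21, 2031 — permitted.
Step 4 — counting 44 days from Jun 21, 2031 (when the supplementary schedule is filed) gives a deadline of Aug 4, 2031; completed Aug 3, 2031, before the deadline.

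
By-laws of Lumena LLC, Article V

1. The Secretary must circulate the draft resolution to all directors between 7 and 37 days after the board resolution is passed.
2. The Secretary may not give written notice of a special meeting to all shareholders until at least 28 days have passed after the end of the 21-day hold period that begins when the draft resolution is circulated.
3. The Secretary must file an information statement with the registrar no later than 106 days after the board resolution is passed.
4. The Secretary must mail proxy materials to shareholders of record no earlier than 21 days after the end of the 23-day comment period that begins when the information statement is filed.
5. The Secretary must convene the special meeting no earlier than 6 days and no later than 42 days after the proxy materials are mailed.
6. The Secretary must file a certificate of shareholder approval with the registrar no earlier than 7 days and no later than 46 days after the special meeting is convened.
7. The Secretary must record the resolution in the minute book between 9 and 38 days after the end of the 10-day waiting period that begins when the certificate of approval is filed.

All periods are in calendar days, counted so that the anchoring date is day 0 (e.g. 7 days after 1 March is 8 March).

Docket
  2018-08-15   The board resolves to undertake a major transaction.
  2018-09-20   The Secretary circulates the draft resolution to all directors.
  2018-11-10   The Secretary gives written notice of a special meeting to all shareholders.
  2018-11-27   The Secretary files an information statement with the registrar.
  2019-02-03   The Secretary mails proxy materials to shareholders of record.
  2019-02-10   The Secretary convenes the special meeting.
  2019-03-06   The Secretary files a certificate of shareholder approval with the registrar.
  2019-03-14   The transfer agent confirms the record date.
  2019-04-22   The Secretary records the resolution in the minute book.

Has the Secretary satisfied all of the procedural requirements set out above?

Yes

Step 1 — 7 and 37 days from 2018-08-15 (when the board resolution is passed) are 2018-08-22 and 2018-09-21 respectively; done 2018-09-20, which is between those dates.
Step 2 — must wait 28 days from 2018-10-11 (end of the 21-day hold period, which began when the draft resolution is circulated on 2018-09-20), so not before 2018-11-08; 2018-11-10 is on or after that date.
Step 3 — counting 106 days from 2018-08-15 (when the board resolution is passed) gives a deadline of 2018-11-29; 2018-11-27 is within that limit.
Step 4 — must wait 21 days from 2018-12-20 (end of the 23-day comment period, which began when the information statement is filed on 2018-11-27), so not before 2019-01-10; done 2019-02-03, after the minimum wait.
Step 5 — 6 and 42 days from 2019-02-03 (when the proxy materials are mailed) are 2019-02-09 and 2019-03-17 respectively; done 2019-02-10, which is between those dates.
Step 6 — 7 and 46 days from 2019-02-10 (when the special meeting is convened) are 2019-02-17 and 2019-03-28 respectively; done 2019-03-06, which is between those dates.
Step 7 — 9 and 38 days from 2019-03-16 (end of the 10-day waiting period, which began when the certificate of approval is filed on 2019-03-06) are 2019-03-25 and 2019-04-23 respectively; 2019-04-22 falls inside that range.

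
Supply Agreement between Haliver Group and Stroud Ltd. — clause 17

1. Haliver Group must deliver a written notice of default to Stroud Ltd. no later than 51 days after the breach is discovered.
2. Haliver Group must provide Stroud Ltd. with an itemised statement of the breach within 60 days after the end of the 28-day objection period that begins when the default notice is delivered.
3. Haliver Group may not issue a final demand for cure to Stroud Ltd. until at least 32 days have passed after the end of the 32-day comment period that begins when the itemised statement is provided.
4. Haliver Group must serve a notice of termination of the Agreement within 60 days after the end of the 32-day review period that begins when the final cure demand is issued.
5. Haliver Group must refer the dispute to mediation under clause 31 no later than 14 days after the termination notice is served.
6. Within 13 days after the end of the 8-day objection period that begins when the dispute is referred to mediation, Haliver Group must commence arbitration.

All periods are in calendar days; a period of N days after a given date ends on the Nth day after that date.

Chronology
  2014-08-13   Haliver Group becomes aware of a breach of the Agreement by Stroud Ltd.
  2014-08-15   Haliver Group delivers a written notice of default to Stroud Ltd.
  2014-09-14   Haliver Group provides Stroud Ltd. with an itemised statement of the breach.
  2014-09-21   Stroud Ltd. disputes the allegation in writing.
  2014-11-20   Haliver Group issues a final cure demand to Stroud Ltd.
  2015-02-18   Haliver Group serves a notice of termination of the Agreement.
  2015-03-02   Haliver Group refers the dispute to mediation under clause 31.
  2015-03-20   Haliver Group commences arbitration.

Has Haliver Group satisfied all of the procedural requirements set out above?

(1) due by 2014-08-13 + 51 days = 2014-10-03; 2014-08-15 is within that limit.
(2) due by 2014-09-12 + 60 days = 2014-11-11; completed 2014-09-14, before the deadline.
(3) permitted from 2014-10-16 + 32 days = 2014-11-17 onward; done 2014-11-20, after the minimum wait.
(4) due by 2014-12-22 + 60 days = 2015-02-20; completed 2015-02-18, before the deadline.
(5) due by 2015-02-18 + 14 days = 2015-03-04; completed 2015-03-02, before the deadline.
(6) due by 2015-03-10 + 13 days = 2015-03-23; completed 2015-03-20, before the deadline.

Yes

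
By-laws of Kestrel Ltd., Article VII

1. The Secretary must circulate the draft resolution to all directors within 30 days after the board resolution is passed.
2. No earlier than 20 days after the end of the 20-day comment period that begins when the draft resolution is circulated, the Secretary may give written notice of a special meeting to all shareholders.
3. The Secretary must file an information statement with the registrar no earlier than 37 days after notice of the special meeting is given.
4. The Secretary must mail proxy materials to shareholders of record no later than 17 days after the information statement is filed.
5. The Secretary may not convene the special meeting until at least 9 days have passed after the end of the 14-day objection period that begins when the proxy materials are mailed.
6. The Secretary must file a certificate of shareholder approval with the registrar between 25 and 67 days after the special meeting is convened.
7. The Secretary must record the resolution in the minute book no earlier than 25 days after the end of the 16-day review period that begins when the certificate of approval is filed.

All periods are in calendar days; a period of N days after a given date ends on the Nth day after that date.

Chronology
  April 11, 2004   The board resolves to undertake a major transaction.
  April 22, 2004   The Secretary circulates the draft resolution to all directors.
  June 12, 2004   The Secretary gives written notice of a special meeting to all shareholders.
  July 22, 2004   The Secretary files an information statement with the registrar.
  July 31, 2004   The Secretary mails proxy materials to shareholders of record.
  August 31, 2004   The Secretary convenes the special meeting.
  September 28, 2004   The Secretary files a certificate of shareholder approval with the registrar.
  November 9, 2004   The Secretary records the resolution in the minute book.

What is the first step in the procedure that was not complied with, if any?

None — every step was satisfied

(1) due by April 11, 2004 + 30 days = May 11, 2004; done April 22, 2004 — timely.
(2) permitted from May 12, 2004 + 20 days = June 1, 2004 onward; June 12, 2004 is on or after that date.
(3) permitted from June 12, 2004 + 37 days = July 19, 2004 onward; July 22, 2004 is on or after that date.
(4) due by July 22, 2004 + 17 days = August 8, 2004; July 31, 2004 is within that limit.
(5) permitted from August 14, 2004 + 9 days = August 23, 2004 onward; done August 31, 2004 — permitted.
(6) the permitted window runs from August 31, 2004 + 25 = September 25, 2004 to August 31, 2004 + 67 = November 6, 2004; September 28, 2004 falls inside that range.
(7) permitted from October 14, 2004 + 25 days = November 8, 2004 onward; done November 9, 2004, after the minimum wait.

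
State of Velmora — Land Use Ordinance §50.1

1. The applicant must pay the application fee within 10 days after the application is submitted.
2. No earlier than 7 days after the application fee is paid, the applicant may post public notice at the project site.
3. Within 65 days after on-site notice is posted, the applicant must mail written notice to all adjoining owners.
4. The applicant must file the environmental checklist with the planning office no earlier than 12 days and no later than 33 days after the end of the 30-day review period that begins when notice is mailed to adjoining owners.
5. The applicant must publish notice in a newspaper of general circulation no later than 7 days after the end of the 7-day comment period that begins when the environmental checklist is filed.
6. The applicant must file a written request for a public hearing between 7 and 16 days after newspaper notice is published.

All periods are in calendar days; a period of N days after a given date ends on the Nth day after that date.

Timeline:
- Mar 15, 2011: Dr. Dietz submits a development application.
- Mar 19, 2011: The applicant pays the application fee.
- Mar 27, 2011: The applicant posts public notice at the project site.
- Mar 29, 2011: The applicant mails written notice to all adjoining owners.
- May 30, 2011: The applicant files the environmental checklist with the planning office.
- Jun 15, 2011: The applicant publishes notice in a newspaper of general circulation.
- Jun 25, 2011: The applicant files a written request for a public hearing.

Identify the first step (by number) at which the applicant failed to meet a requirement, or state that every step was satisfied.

Step 1: 10 days after Mar 15, 2011 (when the application is submitted) is Mar 25, 2011; completed Mar 19, 2011, before the deadline.
Step 2: the earliest permitted date is 7 days after Mar 19, 2011 (when the application fee is paid), i.e. Mar 26, 2011; done Mar 27, 2011 — permitted.
Step 3: 65 days after Mar 27, 2011 (when on-site notice is posted) is May 31, 2011; done Mar 29, 2011 — timely.
Step 4: the window is 12–33 days after Apr 28, 2011 (end of the 30-day review period, which began when notice is mailed to adjoining owners on Mar 29, 2011), so May 10, 2011 through May 31, 2011; done May 30, 2011 — within the window.
Step 5: 7 days after Jun 6, 2011 (end of the 7-day comment period, which began when the environmental checklist is filed on May 30, 2011) is Jun 13, 2011; done Jun 15, 2011 — 2 days late.
The analysis stops there.

Step 5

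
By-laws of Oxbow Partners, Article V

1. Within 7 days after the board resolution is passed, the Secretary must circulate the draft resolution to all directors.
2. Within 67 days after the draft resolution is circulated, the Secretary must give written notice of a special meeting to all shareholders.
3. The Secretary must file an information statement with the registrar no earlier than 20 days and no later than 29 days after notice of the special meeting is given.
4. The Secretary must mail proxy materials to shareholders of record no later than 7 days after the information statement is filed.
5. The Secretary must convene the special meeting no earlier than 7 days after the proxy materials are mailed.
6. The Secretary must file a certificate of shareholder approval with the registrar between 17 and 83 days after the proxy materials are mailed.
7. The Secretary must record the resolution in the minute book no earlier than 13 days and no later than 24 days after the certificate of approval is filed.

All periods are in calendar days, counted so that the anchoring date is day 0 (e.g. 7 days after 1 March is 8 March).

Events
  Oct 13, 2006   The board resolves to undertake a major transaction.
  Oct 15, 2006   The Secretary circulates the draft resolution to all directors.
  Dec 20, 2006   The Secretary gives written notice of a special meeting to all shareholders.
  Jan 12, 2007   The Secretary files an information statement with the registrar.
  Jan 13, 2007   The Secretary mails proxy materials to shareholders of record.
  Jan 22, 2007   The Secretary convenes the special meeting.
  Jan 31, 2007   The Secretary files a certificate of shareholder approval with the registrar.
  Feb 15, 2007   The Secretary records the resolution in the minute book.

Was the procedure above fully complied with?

Step 1: 7 days after Oct 13, 2006 (when the board resolution is passed) is Oct 20, 2006; Oct 15, 2006 is within that limit.
Step 2: 67 days after Oct 15, 2006 (when the draft resolution is circulated) is Dec 21, 2006; Dec 20, 2006 is within that limit.
Step 3: the window is 20–29 days after Dec 20, 2006 (when notice of the special meeting is given), so Jan 9, 2007 through Jan 18, 2007; done Jan 12, 2007 — within the window.
Step 4: 7 days after Jan 12, 2007 (when the information statement is filed) is Jan 19, 2007; done Jan 13, 2007 — timely.
Step 5: the earliest permitted date is 7 days after Jan 13, 2007 (when the proxy materials are mailed), i.e. Jan 20, 2007; done Jan 22, 2007, after the minimum wait.
Step 6: the window is 17–83 days after Jan 13, 2007 (when the proxy materials are mailed), so Jan 30, 2007 through Apr 6, 2007; Jan 31, 2007 falls inside that range.
Step 7: the window is 13–24 days after Jan 31, 2007 (when the certificate of approval is filed), so Feb 13, 2007 through Feb 24, 2007; Feb 15, 2007 falls inside that range.

Yes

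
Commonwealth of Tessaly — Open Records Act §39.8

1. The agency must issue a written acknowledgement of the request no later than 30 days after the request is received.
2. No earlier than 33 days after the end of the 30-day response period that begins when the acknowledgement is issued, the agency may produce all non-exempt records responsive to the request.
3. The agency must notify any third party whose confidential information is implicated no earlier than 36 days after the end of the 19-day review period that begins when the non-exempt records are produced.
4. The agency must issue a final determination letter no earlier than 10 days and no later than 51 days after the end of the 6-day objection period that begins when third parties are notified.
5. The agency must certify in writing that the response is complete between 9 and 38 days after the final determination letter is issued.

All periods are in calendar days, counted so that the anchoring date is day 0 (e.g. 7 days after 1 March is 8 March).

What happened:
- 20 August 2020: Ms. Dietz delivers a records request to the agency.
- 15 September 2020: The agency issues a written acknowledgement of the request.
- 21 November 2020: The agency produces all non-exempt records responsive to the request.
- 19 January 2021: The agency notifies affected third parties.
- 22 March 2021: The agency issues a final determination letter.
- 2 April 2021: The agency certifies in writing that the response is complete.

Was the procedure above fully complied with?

No

Step 1 — counting 30 days from 20 August 2020 (when the request is received) gives a deadline of 19 September 2020; 15 September 2020 is within that limit.
Step 2 — must wait 33 days from 15 October 2020 (end of the 30-day response period, which began when the acknowledgement is issued on 15 September 2020), so not before 17 November 2020; 21 November 2020 is on or after that date.
Step 3 — must wait 36 days from 10 December 2020 (end of the 19-day review period, which began when the non-exempt records are produced on 21 November 2020), so not before 15 January 2021; done 19 January 2021, after the minimum wait.
Step 4 — 10 and 51 days from 25 January 2021 (end of the 6-day objection period, which began when third parties are notified on 19 January 2021) are 4 February 2021 and 17 March 2021 respectively; done 22 March 2021 — 5 days after the window closed.
The procedure was therefore not followed at step 4.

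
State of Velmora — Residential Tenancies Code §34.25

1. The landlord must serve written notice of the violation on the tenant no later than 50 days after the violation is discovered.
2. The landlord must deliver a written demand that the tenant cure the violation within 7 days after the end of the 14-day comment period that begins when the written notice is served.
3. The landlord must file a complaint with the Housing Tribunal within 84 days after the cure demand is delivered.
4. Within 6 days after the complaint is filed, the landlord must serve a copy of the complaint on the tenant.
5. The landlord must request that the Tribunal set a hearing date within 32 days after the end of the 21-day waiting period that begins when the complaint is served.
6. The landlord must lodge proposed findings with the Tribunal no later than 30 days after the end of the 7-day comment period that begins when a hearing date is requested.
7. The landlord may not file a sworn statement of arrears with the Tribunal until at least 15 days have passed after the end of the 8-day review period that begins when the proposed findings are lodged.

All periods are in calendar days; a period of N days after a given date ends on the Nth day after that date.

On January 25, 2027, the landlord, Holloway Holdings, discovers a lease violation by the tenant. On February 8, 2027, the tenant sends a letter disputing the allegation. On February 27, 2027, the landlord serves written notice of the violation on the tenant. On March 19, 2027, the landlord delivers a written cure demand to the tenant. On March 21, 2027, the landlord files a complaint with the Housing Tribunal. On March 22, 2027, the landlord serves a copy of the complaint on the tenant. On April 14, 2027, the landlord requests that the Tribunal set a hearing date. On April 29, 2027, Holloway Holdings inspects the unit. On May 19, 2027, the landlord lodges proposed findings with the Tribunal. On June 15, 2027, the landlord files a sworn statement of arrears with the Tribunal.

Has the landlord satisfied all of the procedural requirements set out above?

(1) due by January 25, 2027 + 50 days = March 16, 2027; February 27, 2027 is within that limit.
(2) due by March 13, 2027 + 7 days = March 20, 2027; done March 19, 2027 — timely.
(3) due by March 19, 2027 + 84 days = June 11, 2027; March 21, 2027 is within that limit.
(4) due by March 21, 2027 + 6 days = March 27, 2027; done March 22, 2027 — timely.
(5) due by April 12, 2027 + 32 days = May 14, 2027; April 14, 2027 is within that limit.
(6) due by April 21, 2027 + 30 days = May 21, 2027; completed May 19, 2027, before the deadline.
(7) permitted from May 27, 2027 + 15 days = June 11, 2027 onward; done June 15, 2027 — permitted.

Yes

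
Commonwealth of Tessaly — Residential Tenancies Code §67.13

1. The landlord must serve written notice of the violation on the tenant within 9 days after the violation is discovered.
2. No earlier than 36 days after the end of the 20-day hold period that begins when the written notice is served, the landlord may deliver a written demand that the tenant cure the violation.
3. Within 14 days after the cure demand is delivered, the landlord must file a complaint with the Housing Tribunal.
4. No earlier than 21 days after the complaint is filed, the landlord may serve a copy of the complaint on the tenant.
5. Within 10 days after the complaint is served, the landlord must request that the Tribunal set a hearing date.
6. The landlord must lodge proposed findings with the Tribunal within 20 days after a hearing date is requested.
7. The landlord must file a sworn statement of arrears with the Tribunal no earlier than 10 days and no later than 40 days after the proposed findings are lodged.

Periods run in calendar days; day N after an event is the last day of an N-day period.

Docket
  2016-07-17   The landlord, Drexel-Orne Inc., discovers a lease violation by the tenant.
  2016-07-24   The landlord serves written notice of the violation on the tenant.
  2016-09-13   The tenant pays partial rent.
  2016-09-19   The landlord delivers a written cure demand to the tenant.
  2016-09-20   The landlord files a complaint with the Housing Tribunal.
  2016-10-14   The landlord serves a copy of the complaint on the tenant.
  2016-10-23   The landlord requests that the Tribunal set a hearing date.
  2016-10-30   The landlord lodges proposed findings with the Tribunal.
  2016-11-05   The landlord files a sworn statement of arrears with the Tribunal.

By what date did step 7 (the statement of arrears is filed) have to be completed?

Step 7 runs from 2016-10-30, when the proposed findings are lodged. The window is 10–40 days after 2016-10-30; it closes on 2016-12-09.

2016-12-09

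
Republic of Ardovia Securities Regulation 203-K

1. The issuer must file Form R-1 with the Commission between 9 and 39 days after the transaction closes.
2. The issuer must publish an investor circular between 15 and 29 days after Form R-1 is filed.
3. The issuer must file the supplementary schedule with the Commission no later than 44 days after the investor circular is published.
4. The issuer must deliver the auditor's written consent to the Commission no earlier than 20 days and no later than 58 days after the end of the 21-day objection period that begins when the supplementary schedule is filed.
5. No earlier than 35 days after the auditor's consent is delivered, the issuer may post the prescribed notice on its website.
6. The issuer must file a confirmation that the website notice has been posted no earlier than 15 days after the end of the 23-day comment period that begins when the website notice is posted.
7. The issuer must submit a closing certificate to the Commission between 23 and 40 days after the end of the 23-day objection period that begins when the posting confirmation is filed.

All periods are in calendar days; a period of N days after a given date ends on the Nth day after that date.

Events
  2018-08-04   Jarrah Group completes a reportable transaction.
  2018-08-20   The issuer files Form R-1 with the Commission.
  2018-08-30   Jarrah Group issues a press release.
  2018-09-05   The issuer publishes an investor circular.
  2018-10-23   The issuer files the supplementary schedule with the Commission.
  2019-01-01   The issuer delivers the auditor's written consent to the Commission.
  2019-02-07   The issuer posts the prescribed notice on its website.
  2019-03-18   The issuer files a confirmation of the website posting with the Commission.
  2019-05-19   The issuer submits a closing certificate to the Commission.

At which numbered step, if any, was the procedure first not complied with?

Step 3

Step 1 — 9 and 39 days from 2018-08-04 (when the transaction closes) are 2018-08-13 and 2018-09-12 respectively; done 2018-08-20 — within the window.
Step 2 — 15 and 29 days from 2018-08-20 (when Form R-1 is filed) are 2018-09-04 and 2018-09-18 respectively; done 2018-09-05, which is between those dates.
Step 3 — counting 44 days from 2018-09-05 (when the investor circular is published) gives a deadline of 2018-10-19; 2018-10-23 misses that deadline by 4 days.
That is the first point of non-compliance.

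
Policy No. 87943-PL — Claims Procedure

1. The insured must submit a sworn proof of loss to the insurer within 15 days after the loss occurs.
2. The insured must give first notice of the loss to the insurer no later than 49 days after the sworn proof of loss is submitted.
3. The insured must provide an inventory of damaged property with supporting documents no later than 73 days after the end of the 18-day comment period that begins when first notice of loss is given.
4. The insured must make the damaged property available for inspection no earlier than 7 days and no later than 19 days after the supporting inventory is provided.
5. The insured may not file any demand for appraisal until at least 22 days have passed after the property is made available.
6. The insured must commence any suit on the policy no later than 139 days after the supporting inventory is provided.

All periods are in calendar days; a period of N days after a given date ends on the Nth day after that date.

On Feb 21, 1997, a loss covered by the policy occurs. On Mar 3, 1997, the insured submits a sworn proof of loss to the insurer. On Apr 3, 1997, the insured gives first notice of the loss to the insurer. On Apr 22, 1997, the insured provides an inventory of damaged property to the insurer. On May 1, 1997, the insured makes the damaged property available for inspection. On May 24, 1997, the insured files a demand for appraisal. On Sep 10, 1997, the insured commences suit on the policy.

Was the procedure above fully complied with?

No

Step 1: 15 days after Feb 21, 1997 (when the loss occurs) is Mar 8, 1997; Mar 3, 1997 is within that limit.
Step 2: 49 days after Mar 3, 1997 (when the sworn proof of loss is submitted) is Apr 21, 1997; completed Apr 3, 1997, before the deadline.
Step 3: 73 days after Apr 21, 1997 (end of the 18-day comment period, which began when first notice of loss is given on Apr 3, 1997) is Jul 3, 1997; done Apr 22, 1997 — timely.
Step 4: the window is 7–19 days after Apr 22, 1997 (when the supporting inventory is provided), so Apr 29, 1997 through May 11, 1997; May 1, 1997 falls inside that range.
Step 5: the earliest permitted date is 22 days after May 1, 1997 (when the property is made available), i.e. May 23, 1997; May 24, 1997 is on or after that date.
Step 6: 139 days after Apr 22, 1997 (when the supporting inventory is provided) is Sep 8, 1997; Sep 10, 1997 misses that deadline by 2 days.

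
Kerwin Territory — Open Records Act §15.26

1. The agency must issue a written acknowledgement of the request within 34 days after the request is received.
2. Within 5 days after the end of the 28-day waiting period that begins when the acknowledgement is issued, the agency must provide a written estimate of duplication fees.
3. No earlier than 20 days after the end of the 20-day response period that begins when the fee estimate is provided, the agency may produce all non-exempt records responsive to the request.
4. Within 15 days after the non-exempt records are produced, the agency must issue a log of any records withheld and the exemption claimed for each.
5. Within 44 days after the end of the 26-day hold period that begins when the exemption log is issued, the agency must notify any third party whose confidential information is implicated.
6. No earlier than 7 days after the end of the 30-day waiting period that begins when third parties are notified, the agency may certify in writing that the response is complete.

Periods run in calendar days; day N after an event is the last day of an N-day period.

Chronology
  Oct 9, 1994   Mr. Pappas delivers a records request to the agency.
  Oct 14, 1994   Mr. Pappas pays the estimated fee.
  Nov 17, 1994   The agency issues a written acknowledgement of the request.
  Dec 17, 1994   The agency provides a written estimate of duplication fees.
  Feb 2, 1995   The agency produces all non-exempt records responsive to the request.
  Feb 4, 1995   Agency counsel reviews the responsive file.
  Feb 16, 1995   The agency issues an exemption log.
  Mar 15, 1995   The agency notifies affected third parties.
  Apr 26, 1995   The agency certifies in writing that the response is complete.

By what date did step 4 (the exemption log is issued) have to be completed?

Step 4 runs from Feb 2, 1995, when the non-exempt records are produced. 15 days after Feb 2, 1995 is Feb 17, 1995.

Feb 17, 1995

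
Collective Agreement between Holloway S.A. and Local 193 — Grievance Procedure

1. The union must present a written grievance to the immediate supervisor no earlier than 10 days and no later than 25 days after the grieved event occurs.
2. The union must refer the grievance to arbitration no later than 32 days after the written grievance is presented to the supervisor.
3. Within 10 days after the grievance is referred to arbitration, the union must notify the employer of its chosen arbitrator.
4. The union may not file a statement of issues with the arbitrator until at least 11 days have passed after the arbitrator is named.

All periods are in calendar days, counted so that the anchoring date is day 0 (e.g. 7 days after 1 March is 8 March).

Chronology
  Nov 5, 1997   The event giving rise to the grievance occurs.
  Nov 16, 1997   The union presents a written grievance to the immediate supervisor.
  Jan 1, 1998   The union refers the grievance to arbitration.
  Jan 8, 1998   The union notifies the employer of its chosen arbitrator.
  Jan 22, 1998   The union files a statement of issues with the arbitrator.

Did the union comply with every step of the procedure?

Step 1 — 10 and 25 days from Nov 5, 1997 (when the grieved event occurs) are Nov 15, 1997 and Nov 30, 1997 respectively; done Nov 16, 1997, which is between those dates.
Step 2 — counting 32 days from Nov 16, 1997 (when the written grievance is presented to the supervisor) gives a deadline of Dec 18, 1997; done Jan 1, 1998 — 14 days late.

No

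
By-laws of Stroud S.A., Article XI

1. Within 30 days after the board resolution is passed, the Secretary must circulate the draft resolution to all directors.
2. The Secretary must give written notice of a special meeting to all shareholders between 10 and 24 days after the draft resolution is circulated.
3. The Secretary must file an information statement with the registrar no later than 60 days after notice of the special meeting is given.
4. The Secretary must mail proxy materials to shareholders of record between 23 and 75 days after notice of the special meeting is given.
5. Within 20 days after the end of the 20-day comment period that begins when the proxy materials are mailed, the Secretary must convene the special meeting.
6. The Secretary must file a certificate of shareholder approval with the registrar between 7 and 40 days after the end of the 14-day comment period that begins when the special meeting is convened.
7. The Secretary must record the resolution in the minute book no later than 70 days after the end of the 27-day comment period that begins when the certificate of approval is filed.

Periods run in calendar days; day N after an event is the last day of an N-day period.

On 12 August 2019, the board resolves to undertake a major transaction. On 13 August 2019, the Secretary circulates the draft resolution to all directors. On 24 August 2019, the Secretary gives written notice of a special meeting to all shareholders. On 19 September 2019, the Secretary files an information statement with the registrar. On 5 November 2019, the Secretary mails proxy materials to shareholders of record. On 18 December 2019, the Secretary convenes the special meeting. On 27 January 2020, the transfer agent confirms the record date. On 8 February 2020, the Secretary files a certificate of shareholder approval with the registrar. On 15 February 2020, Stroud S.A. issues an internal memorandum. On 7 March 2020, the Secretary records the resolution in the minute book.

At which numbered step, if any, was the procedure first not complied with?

Step 1 — counting 30 days from 12 August 2019 (when the board resolution is passed) gives a deadline of 11 September 2019; 13 August 2019 is within that limit.
Step 2 — 10 and 24 days from 13 August 2019 (when the draft resolution is circulated) are 23 August 2019 and 6 September 2019 respectively; 24 August 2019 falls inside that range.
Step 3 — counting 60 days from 24 August 2019 (when notice of the special meeting is given) gives a deadline of 23 October 2019; 19 September 2019 is within that limit.
Step 4 — 23 and 75 days from 24 August 2019 (when notice of the special meeting is given) are 16 September 2019 and 7 November 2019 respectively; done 5 November 2019 — within the window.
Step 5 — counting 20 days from 25 November 2019 (end of the 20-day comment period, which began when the proxy materials are mailed on 5 November 2019) gives a deadline of 15 December 2019; 18 December 2019 misses that deadline by 3 days.

Step 5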